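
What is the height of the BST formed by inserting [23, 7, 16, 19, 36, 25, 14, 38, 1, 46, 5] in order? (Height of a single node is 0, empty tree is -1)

Insertion order: [23, 7, 16, 19, 36, 25, 14, 38, 1, 46, 5]
Tree (level-order array): [23, 7, 36, 1, 16, 25, 38, None, 5, 14, 19, None, None, None, 46]
Compute height bottom-up (empty subtree = -1):
  height(5) = 1 + max(-1, -1) = 0
  height(1) = 1 + max(-1, 0) = 1
  height(14) = 1 + max(-1, -1) = 0
  height(19) = 1 + max(-1, -1) = 0
  height(16) = 1 + max(0, 0) = 1
  height(7) = 1 + max(1, 1) = 2
  height(25) = 1 + max(-1, -1) = 0
  height(46) = 1 + max(-1, -1) = 0
  height(38) = 1 + max(-1, 0) = 1
  height(36) = 1 + max(0, 1) = 2
  height(23) = 1 + max(2, 2) = 3
Height = 3


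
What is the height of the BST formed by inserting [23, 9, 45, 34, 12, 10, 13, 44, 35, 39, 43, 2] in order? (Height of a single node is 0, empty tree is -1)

Insertion order: [23, 9, 45, 34, 12, 10, 13, 44, 35, 39, 43, 2]
Tree (level-order array): [23, 9, 45, 2, 12, 34, None, None, None, 10, 13, None, 44, None, None, None, None, 35, None, None, 39, None, 43]
Compute height bottom-up (empty subtree = -1):
  height(2) = 1 + max(-1, -1) = 0
  height(10) = 1 + max(-1, -1) = 0
  height(13) = 1 + max(-1, -1) = 0
  height(12) = 1 + max(0, 0) = 1
  height(9) = 1 + max(0, 1) = 2
  height(43) = 1 + max(-1, -1) = 0
  height(39) = 1 + max(-1, 0) = 1
  height(35) = 1 + max(-1, 1) = 2
  height(44) = 1 + max(2, -1) = 3
  height(34) = 1 + max(-1, 3) = 4
  height(45) = 1 + max(4, -1) = 5
  height(23) = 1 + max(2, 5) = 6
Height = 6


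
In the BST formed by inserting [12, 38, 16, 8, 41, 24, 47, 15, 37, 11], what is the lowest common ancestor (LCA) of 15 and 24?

Tree insertion order: [12, 38, 16, 8, 41, 24, 47, 15, 37, 11]
Tree (level-order array): [12, 8, 38, None, 11, 16, 41, None, None, 15, 24, None, 47, None, None, None, 37]
In a BST, the LCA of p=15, q=24 is the first node v on the
root-to-leaf path with p <= v <= q (go left if both < v, right if both > v).
Walk from root:
  at 12: both 15 and 24 > 12, go right
  at 38: both 15 and 24 < 38, go left
  at 16: 15 <= 16 <= 24, this is the LCA
LCA = 16


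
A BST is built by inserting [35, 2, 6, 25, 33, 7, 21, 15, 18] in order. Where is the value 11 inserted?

Starting tree (level order): [35, 2, None, None, 6, None, 25, 7, 33, None, 21, None, None, 15, None, None, 18]
Insertion path: 35 -> 2 -> 6 -> 25 -> 7 -> 21 -> 15
Result: insert 11 as left child of 15
Final tree (level order): [35, 2, None, None, 6, None, 25, 7, 33, None, 21, None, None, 15, None, 11, 18]


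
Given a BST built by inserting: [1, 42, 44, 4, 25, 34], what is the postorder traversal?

Tree insertion order: [1, 42, 44, 4, 25, 34]
Tree (level-order array): [1, None, 42, 4, 44, None, 25, None, None, None, 34]
Postorder traversal: [34, 25, 4, 44, 42, 1]


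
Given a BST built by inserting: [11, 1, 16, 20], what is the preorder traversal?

Tree insertion order: [11, 1, 16, 20]
Tree (level-order array): [11, 1, 16, None, None, None, 20]
Preorder traversal: [11, 1, 16, 20]


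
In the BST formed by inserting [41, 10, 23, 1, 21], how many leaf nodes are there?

Tree built from: [41, 10, 23, 1, 21]
Tree (level-order array): [41, 10, None, 1, 23, None, None, 21]
Rule: A leaf has 0 children.
Per-node child counts:
  node 41: 1 child(ren)
  node 10: 2 child(ren)
  node 1: 0 child(ren)
  node 23: 1 child(ren)
  node 21: 0 child(ren)
Matching nodes: [1, 21]
Count of leaf nodes: 2


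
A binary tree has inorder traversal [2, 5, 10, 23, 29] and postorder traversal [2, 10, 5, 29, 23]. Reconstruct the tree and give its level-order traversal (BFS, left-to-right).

Inorder:   [2, 5, 10, 23, 29]
Postorder: [2, 10, 5, 29, 23]
Algorithm: postorder visits root last, so walk postorder right-to-left;
each value is the root of the current inorder slice — split it at that
value, recurse on the right subtree first, then the left.
Recursive splits:
  root=23; inorder splits into left=[2, 5, 10], right=[29]
  root=29; inorder splits into left=[], right=[]
  root=5; inorder splits into left=[2], right=[10]
  root=10; inorder splits into left=[], right=[]
  root=2; inorder splits into left=[], right=[]
Reconstructed level-order: [23, 5, 29, 2, 10]


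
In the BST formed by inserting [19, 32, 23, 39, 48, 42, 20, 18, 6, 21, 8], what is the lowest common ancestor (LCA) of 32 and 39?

Tree insertion order: [19, 32, 23, 39, 48, 42, 20, 18, 6, 21, 8]
Tree (level-order array): [19, 18, 32, 6, None, 23, 39, None, 8, 20, None, None, 48, None, None, None, 21, 42]
In a BST, the LCA of p=32, q=39 is the first node v on the
root-to-leaf path with p <= v <= q (go left if both < v, right if both > v).
Walk from root:
  at 19: both 32 and 39 > 19, go right
  at 32: 32 <= 32 <= 39, this is the LCA
LCA = 32


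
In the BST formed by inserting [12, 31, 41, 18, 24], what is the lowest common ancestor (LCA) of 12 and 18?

Tree insertion order: [12, 31, 41, 18, 24]
Tree (level-order array): [12, None, 31, 18, 41, None, 24]
In a BST, the LCA of p=12, q=18 is the first node v on the
root-to-leaf path with p <= v <= q (go left if both < v, right if both > v).
Walk from root:
  at 12: 12 <= 12 <= 18, this is the LCA
LCA = 12


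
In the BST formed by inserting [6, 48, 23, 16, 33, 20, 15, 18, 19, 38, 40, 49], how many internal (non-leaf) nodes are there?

Tree built from: [6, 48, 23, 16, 33, 20, 15, 18, 19, 38, 40, 49]
Tree (level-order array): [6, None, 48, 23, 49, 16, 33, None, None, 15, 20, None, 38, None, None, 18, None, None, 40, None, 19]
Rule: An internal node has at least one child.
Per-node child counts:
  node 6: 1 child(ren)
  node 48: 2 child(ren)
  node 23: 2 child(ren)
  node 16: 2 child(ren)
  node 15: 0 child(ren)
  node 20: 1 child(ren)
  node 18: 1 child(ren)
  node 19: 0 child(ren)
  node 33: 1 child(ren)
  node 38: 1 child(ren)
  node 40: 0 child(ren)
  node 49: 0 child(ren)
Matching nodes: [6, 48, 23, 16, 20, 18, 33, 38]
Count of internal (non-leaf) nodes: 8


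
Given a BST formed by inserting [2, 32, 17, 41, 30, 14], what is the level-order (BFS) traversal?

Tree insertion order: [2, 32, 17, 41, 30, 14]
Tree (level-order array): [2, None, 32, 17, 41, 14, 30]
BFS from the root, enqueuing left then right child of each popped node:
  queue [2] -> pop 2, enqueue [32], visited so far: [2]
  queue [32] -> pop 32, enqueue [17, 41], visited so far: [2, 32]
  queue [17, 41] -> pop 17, enqueue [14, 30], visited so far: [2, 32, 17]
  queue [41, 14, 30] -> pop 41, enqueue [none], visited so far: [2, 32, 17, 41]
  queue [14, 30] -> pop 14, enqueue [none], visited so far: [2, 32, 17, 41, 14]
  queue [30] -> pop 30, enqueue [none], visited so far: [2, 32, 17, 41, 14, 30]
Result: [2, 32, 17, 41, 14, 30]


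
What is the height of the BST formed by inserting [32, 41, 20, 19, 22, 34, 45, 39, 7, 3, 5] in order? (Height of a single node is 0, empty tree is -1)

Insertion order: [32, 41, 20, 19, 22, 34, 45, 39, 7, 3, 5]
Tree (level-order array): [32, 20, 41, 19, 22, 34, 45, 7, None, None, None, None, 39, None, None, 3, None, None, None, None, 5]
Compute height bottom-up (empty subtree = -1):
  height(5) = 1 + max(-1, -1) = 0
  height(3) = 1 + max(-1, 0) = 1
  height(7) = 1 + max(1, -1) = 2
  height(19) = 1 + max(2, -1) = 3
  height(22) = 1 + max(-1, -1) = 0
  height(20) = 1 + max(3, 0) = 4
  height(39) = 1 + max(-1, -1) = 0
  height(34) = 1 + max(-1, 0) = 1
  height(45) = 1 + max(-1, -1) = 0
  height(41) = 1 + max(1, 0) = 2
  height(32) = 1 + max(4, 2) = 5
Height = 5


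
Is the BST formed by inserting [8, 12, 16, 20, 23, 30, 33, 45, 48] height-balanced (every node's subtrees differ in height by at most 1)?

Tree (level-order array): [8, None, 12, None, 16, None, 20, None, 23, None, 30, None, 33, None, 45, None, 48]
Definition: a tree is height-balanced if, at every node, |h(left) - h(right)| <= 1 (empty subtree has height -1).
Bottom-up per-node check:
  node 48: h_left=-1, h_right=-1, diff=0 [OK], height=0
  node 45: h_left=-1, h_right=0, diff=1 [OK], height=1
  node 33: h_left=-1, h_right=1, diff=2 [FAIL (|-1-1|=2 > 1)], height=2
  node 30: h_left=-1, h_right=2, diff=3 [FAIL (|-1-2|=3 > 1)], height=3
  node 23: h_left=-1, h_right=3, diff=4 [FAIL (|-1-3|=4 > 1)], height=4
  node 20: h_left=-1, h_right=4, diff=5 [FAIL (|-1-4|=5 > 1)], height=5
  node 16: h_left=-1, h_right=5, diff=6 [FAIL (|-1-5|=6 > 1)], height=6
  node 12: h_left=-1, h_right=6, diff=7 [FAIL (|-1-6|=7 > 1)], height=7
  node 8: h_left=-1, h_right=7, diff=8 [FAIL (|-1-7|=8 > 1)], height=8
Node 33 violates the condition: |-1 - 1| = 2 > 1.
Result: Not balanced


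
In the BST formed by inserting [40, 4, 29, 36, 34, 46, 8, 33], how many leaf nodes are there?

Tree built from: [40, 4, 29, 36, 34, 46, 8, 33]
Tree (level-order array): [40, 4, 46, None, 29, None, None, 8, 36, None, None, 34, None, 33]
Rule: A leaf has 0 children.
Per-node child counts:
  node 40: 2 child(ren)
  node 4: 1 child(ren)
  node 29: 2 child(ren)
  node 8: 0 child(ren)
  node 36: 1 child(ren)
  node 34: 1 child(ren)
  node 33: 0 child(ren)
  node 46: 0 child(ren)
Matching nodes: [8, 33, 46]
Count of leaf nodes: 3


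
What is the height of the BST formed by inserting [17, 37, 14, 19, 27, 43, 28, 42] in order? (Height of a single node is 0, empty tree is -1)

Insertion order: [17, 37, 14, 19, 27, 43, 28, 42]
Tree (level-order array): [17, 14, 37, None, None, 19, 43, None, 27, 42, None, None, 28]
Compute height bottom-up (empty subtree = -1):
  height(14) = 1 + max(-1, -1) = 0
  height(28) = 1 + max(-1, -1) = 0
  height(27) = 1 + max(-1, 0) = 1
  height(19) = 1 + max(-1, 1) = 2
  height(42) = 1 + max(-1, -1) = 0
  height(43) = 1 + max(0, -1) = 1
  height(37) = 1 + max(2, 1) = 3
  height(17) = 1 + max(0, 3) = 4
Height = 4


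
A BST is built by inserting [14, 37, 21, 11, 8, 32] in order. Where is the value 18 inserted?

Starting tree (level order): [14, 11, 37, 8, None, 21, None, None, None, None, 32]
Insertion path: 14 -> 37 -> 21
Result: insert 18 as left child of 21
Final tree (level order): [14, 11, 37, 8, None, 21, None, None, None, 18, 32]


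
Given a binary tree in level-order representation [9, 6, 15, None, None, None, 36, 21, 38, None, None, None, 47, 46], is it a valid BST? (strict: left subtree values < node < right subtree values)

Level-order array: [9, 6, 15, None, None, None, 36, 21, 38, None, None, None, 47, 46]
Validate using subtree bounds (lo, hi): at each node, require lo < value < hi,
then recurse left with hi=value and right with lo=value.
Preorder trace (stopping at first violation):
  at node 9 with bounds (-inf, +inf): OK
  at node 6 with bounds (-inf, 9): OK
  at node 15 with bounds (9, +inf): OK
  at node 36 with bounds (15, +inf): OK
  at node 21 with bounds (15, 36): OK
  at node 38 with bounds (36, +inf): OK
  at node 47 with bounds (38, +inf): OK
  at node 46 with bounds (38, 47): OK
No violation found at any node.
Result: Valid BST


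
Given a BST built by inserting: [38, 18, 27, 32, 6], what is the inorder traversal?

Tree insertion order: [38, 18, 27, 32, 6]
Tree (level-order array): [38, 18, None, 6, 27, None, None, None, 32]
Inorder traversal: [6, 18, 27, 32, 38]


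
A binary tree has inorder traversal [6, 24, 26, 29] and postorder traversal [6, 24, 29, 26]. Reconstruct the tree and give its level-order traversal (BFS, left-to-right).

Inorder:   [6, 24, 26, 29]
Postorder: [6, 24, 29, 26]
Algorithm: postorder visits root last, so walk postorder right-to-left;
each value is the root of the current inorder slice — split it at that
value, recurse on the right subtree first, then the left.
Recursive splits:
  root=26; inorder splits into left=[6, 24], right=[29]
  root=29; inorder splits into left=[], right=[]
  root=24; inorder splits into left=[6], right=[]
  root=6; inorder splits into left=[], right=[]
Reconstructed level-order: [26, 24, 29, 6]


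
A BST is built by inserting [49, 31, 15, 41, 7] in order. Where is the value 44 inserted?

Starting tree (level order): [49, 31, None, 15, 41, 7]
Insertion path: 49 -> 31 -> 41
Result: insert 44 as right child of 41
Final tree (level order): [49, 31, None, 15, 41, 7, None, None, 44]


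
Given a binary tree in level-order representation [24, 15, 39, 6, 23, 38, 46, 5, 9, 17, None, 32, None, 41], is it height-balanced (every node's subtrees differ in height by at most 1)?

Tree (level-order array): [24, 15, 39, 6, 23, 38, 46, 5, 9, 17, None, 32, None, 41]
Definition: a tree is height-balanced if, at every node, |h(left) - h(right)| <= 1 (empty subtree has height -1).
Bottom-up per-node check:
  node 5: h_left=-1, h_right=-1, diff=0 [OK], height=0
  node 9: h_left=-1, h_right=-1, diff=0 [OK], height=0
  node 6: h_left=0, h_right=0, diff=0 [OK], height=1
  node 17: h_left=-1, h_right=-1, diff=0 [OK], height=0
  node 23: h_left=0, h_right=-1, diff=1 [OK], height=1
  node 15: h_left=1, h_right=1, diff=0 [OK], height=2
  node 32: h_left=-1, h_right=-1, diff=0 [OK], height=0
  node 38: h_left=0, h_right=-1, diff=1 [OK], height=1
  node 41: h_left=-1, h_right=-1, diff=0 [OK], height=0
  node 46: h_left=0, h_right=-1, diff=1 [OK], height=1
  node 39: h_left=1, h_right=1, diff=0 [OK], height=2
  node 24: h_left=2, h_right=2, diff=0 [OK], height=3
All nodes satisfy the balance condition.
Result: Balanced


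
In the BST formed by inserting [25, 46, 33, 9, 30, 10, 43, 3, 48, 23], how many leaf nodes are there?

Tree built from: [25, 46, 33, 9, 30, 10, 43, 3, 48, 23]
Tree (level-order array): [25, 9, 46, 3, 10, 33, 48, None, None, None, 23, 30, 43]
Rule: A leaf has 0 children.
Per-node child counts:
  node 25: 2 child(ren)
  node 9: 2 child(ren)
  node 3: 0 child(ren)
  node 10: 1 child(ren)
  node 23: 0 child(ren)
  node 46: 2 child(ren)
  node 33: 2 child(ren)
  node 30: 0 child(ren)
  node 43: 0 child(ren)
  node 48: 0 child(ren)
Matching nodes: [3, 23, 30, 43, 48]
Count of leaf nodes: 5


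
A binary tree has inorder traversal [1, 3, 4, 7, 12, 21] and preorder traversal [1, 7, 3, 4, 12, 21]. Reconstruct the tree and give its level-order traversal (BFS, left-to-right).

Inorder:  [1, 3, 4, 7, 12, 21]
Preorder: [1, 7, 3, 4, 12, 21]
Algorithm: preorder visits root first, so consume preorder in order;
for each root, split the current inorder slice at that value into
left-subtree inorder and right-subtree inorder, then recurse.
Recursive splits:
  root=1; inorder splits into left=[], right=[3, 4, 7, 12, 21]
  root=7; inorder splits into left=[3, 4], right=[12, 21]
  root=3; inorder splits into left=[], right=[4]
  root=4; inorder splits into left=[], right=[]
  root=12; inorder splits into left=[], right=[21]
  root=21; inorder splits into left=[], right=[]
Reconstructed level-order: [1, 7, 3, 12, 4, 21]


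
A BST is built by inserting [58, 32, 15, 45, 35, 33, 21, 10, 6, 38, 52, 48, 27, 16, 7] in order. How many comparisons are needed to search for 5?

Search path for 5: 58 -> 32 -> 15 -> 10 -> 6
Found: False
Comparisons: 5


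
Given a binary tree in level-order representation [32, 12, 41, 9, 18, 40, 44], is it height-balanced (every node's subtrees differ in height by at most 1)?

Tree (level-order array): [32, 12, 41, 9, 18, 40, 44]
Definition: a tree is height-balanced if, at every node, |h(left) - h(right)| <= 1 (empty subtree has height -1).
Bottom-up per-node check:
  node 9: h_left=-1, h_right=-1, diff=0 [OK], height=0
  node 18: h_left=-1, h_right=-1, diff=0 [OK], height=0
  node 12: h_left=0, h_right=0, diff=0 [OK], height=1
  node 40: h_left=-1, h_right=-1, diff=0 [OK], height=0
  node 44: h_left=-1, h_right=-1, diff=0 [OK], height=0
  node 41: h_left=0, h_right=0, diff=0 [OK], height=1
  node 32: h_left=1, h_right=1, diff=0 [OK], height=2
All nodes satisfy the balance condition.
Result: Balanced


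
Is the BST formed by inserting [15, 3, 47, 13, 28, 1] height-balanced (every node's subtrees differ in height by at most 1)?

Tree (level-order array): [15, 3, 47, 1, 13, 28]
Definition: a tree is height-balanced if, at every node, |h(left) - h(right)| <= 1 (empty subtree has height -1).
Bottom-up per-node check:
  node 1: h_left=-1, h_right=-1, diff=0 [OK], height=0
  node 13: h_left=-1, h_right=-1, diff=0 [OK], height=0
  node 3: h_left=0, h_right=0, diff=0 [OK], height=1
  node 28: h_left=-1, h_right=-1, diff=0 [OK], height=0
  node 47: h_left=0, h_right=-1, diff=1 [OK], height=1
  node 15: h_left=1, h_right=1, diff=0 [OK], height=2
All nodes satisfy the balance condition.
Result: Balanced


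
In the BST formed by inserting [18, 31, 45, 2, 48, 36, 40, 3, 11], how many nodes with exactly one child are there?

Tree built from: [18, 31, 45, 2, 48, 36, 40, 3, 11]
Tree (level-order array): [18, 2, 31, None, 3, None, 45, None, 11, 36, 48, None, None, None, 40]
Rule: These are nodes with exactly 1 non-null child.
Per-node child counts:
  node 18: 2 child(ren)
  node 2: 1 child(ren)
  node 3: 1 child(ren)
  node 11: 0 child(ren)
  node 31: 1 child(ren)
  node 45: 2 child(ren)
  node 36: 1 child(ren)
  node 40: 0 child(ren)
  node 48: 0 child(ren)
Matching nodes: [2, 3, 31, 36]
Count of nodes with exactly one child: 4


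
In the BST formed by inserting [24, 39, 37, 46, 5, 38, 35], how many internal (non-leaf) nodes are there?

Tree built from: [24, 39, 37, 46, 5, 38, 35]
Tree (level-order array): [24, 5, 39, None, None, 37, 46, 35, 38]
Rule: An internal node has at least one child.
Per-node child counts:
  node 24: 2 child(ren)
  node 5: 0 child(ren)
  node 39: 2 child(ren)
  node 37: 2 child(ren)
  node 35: 0 child(ren)
  node 38: 0 child(ren)
  node 46: 0 child(ren)
Matching nodes: [24, 39, 37]
Count of internal (non-leaf) nodes: 3


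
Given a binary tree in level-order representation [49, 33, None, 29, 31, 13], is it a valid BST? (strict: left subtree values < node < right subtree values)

Level-order array: [49, 33, None, 29, 31, 13]
Validate using subtree bounds (lo, hi): at each node, require lo < value < hi,
then recurse left with hi=value and right with lo=value.
Preorder trace (stopping at first violation):
  at node 49 with bounds (-inf, +inf): OK
  at node 33 with bounds (-inf, 49): OK
  at node 29 with bounds (-inf, 33): OK
  at node 13 with bounds (-inf, 29): OK
  at node 31 with bounds (33, 49): VIOLATION
Node 31 violates its bound: not (33 < 31 < 49).
Result: Not a valid BST


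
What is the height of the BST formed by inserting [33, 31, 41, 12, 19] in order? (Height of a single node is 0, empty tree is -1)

Insertion order: [33, 31, 41, 12, 19]
Tree (level-order array): [33, 31, 41, 12, None, None, None, None, 19]
Compute height bottom-up (empty subtree = -1):
  height(19) = 1 + max(-1, -1) = 0
  height(12) = 1 + max(-1, 0) = 1
  height(31) = 1 + max(1, -1) = 2
  height(41) = 1 + max(-1, -1) = 0
  height(33) = 1 + max(2, 0) = 3
Height = 3


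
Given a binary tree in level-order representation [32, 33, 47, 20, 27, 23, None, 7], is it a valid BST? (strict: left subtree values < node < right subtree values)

Level-order array: [32, 33, 47, 20, 27, 23, None, 7]
Validate using subtree bounds (lo, hi): at each node, require lo < value < hi,
then recurse left with hi=value and right with lo=value.
Preorder trace (stopping at first violation):
  at node 32 with bounds (-inf, +inf): OK
  at node 33 with bounds (-inf, 32): VIOLATION
Node 33 violates its bound: not (-inf < 33 < 32).
Result: Not a valid BST


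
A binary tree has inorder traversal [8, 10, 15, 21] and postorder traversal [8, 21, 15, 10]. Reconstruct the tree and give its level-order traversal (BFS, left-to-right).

Inorder:   [8, 10, 15, 21]
Postorder: [8, 21, 15, 10]
Algorithm: postorder visits root last, so walk postorder right-to-left;
each value is the root of the current inorder slice — split it at that
value, recurse on the right subtree first, then the left.
Recursive splits:
  root=10; inorder splits into left=[8], right=[15, 21]
  root=15; inorder splits into left=[], right=[21]
  root=21; inorder splits into left=[], right=[]
  root=8; inorder splits into left=[], right=[]
Reconstructed level-order: [10, 8, 15, 21]


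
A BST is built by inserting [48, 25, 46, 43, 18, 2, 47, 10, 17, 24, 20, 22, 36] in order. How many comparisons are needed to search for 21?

Search path for 21: 48 -> 25 -> 18 -> 24 -> 20 -> 22
Found: False
Comparisons: 6


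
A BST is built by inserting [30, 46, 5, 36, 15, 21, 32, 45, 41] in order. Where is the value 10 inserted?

Starting tree (level order): [30, 5, 46, None, 15, 36, None, None, 21, 32, 45, None, None, None, None, 41]
Insertion path: 30 -> 5 -> 15
Result: insert 10 as left child of 15
Final tree (level order): [30, 5, 46, None, 15, 36, None, 10, 21, 32, 45, None, None, None, None, None, None, 41]


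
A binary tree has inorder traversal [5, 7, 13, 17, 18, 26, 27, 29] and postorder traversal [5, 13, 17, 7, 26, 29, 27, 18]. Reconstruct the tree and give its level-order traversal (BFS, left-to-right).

Inorder:   [5, 7, 13, 17, 18, 26, 27, 29]
Postorder: [5, 13, 17, 7, 26, 29, 27, 18]
Algorithm: postorder visits root last, so walk postorder right-to-left;
each value is the root of the current inorder slice — split it at that
value, recurse on the right subtree first, then the left.
Recursive splits:
  root=18; inorder splits into left=[5, 7, 13, 17], right=[26, 27, 29]
  root=27; inorder splits into left=[26], right=[29]
  root=29; inorder splits into left=[], right=[]
  root=26; inorder splits into left=[], right=[]
  root=7; inorder splits into left=[5], right=[13, 17]
  root=17; inorder splits into left=[13], right=[]
  root=13; inorder splits into left=[], right=[]
  root=5; inorder splits into left=[], right=[]
Reconstructed level-order: [18, 7, 27, 5, 17, 26, 29, 13]


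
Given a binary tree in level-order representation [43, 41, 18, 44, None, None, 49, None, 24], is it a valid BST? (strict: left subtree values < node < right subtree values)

Level-order array: [43, 41, 18, 44, None, None, 49, None, 24]
Validate using subtree bounds (lo, hi): at each node, require lo < value < hi,
then recurse left with hi=value and right with lo=value.
Preorder trace (stopping at first violation):
  at node 43 with bounds (-inf, +inf): OK
  at node 41 with bounds (-inf, 43): OK
  at node 44 with bounds (-inf, 41): VIOLATION
Node 44 violates its bound: not (-inf < 44 < 41).
Result: Not a valid BST


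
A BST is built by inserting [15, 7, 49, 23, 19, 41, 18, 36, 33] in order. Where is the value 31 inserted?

Starting tree (level order): [15, 7, 49, None, None, 23, None, 19, 41, 18, None, 36, None, None, None, 33]
Insertion path: 15 -> 49 -> 23 -> 41 -> 36 -> 33
Result: insert 31 as left child of 33
Final tree (level order): [15, 7, 49, None, None, 23, None, 19, 41, 18, None, 36, None, None, None, 33, None, 31]


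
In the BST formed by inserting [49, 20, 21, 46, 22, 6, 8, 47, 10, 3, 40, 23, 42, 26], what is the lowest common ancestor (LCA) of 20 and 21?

Tree insertion order: [49, 20, 21, 46, 22, 6, 8, 47, 10, 3, 40, 23, 42, 26]
Tree (level-order array): [49, 20, None, 6, 21, 3, 8, None, 46, None, None, None, 10, 22, 47, None, None, None, 40, None, None, 23, 42, None, 26]
In a BST, the LCA of p=20, q=21 is the first node v on the
root-to-leaf path with p <= v <= q (go left if both < v, right if both > v).
Walk from root:
  at 49: both 20 and 21 < 49, go left
  at 20: 20 <= 20 <= 21, this is the LCA
LCA = 20


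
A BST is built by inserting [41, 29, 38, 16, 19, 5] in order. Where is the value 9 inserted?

Starting tree (level order): [41, 29, None, 16, 38, 5, 19]
Insertion path: 41 -> 29 -> 16 -> 5
Result: insert 9 as right child of 5
Final tree (level order): [41, 29, None, 16, 38, 5, 19, None, None, None, 9]


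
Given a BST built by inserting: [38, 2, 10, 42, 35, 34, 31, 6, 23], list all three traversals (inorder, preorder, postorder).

Tree insertion order: [38, 2, 10, 42, 35, 34, 31, 6, 23]
Tree (level-order array): [38, 2, 42, None, 10, None, None, 6, 35, None, None, 34, None, 31, None, 23]
Inorder (L, root, R): [2, 6, 10, 23, 31, 34, 35, 38, 42]
Preorder (root, L, R): [38, 2, 10, 6, 35, 34, 31, 23, 42]
Postorder (L, R, root): [6, 23, 31, 34, 35, 10, 2, 42, 38]


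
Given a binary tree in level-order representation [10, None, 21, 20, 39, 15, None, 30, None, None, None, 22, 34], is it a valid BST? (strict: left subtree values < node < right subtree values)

Level-order array: [10, None, 21, 20, 39, 15, None, 30, None, None, None, 22, 34]
Validate using subtree bounds (lo, hi): at each node, require lo < value < hi,
then recurse left with hi=value and right with lo=value.
Preorder trace (stopping at first violation):
  at node 10 with bounds (-inf, +inf): OK
  at node 21 with bounds (10, +inf): OK
  at node 20 with bounds (10, 21): OK
  at node 15 with bounds (10, 20): OK
  at node 39 with bounds (21, +inf): OK
  at node 30 with bounds (21, 39): OK
  at node 22 with bounds (21, 30): OK
  at node 34 with bounds (30, 39): OK
No violation found at any node.
Result: Valid BST


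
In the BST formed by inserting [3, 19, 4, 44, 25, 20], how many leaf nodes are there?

Tree built from: [3, 19, 4, 44, 25, 20]
Tree (level-order array): [3, None, 19, 4, 44, None, None, 25, None, 20]
Rule: A leaf has 0 children.
Per-node child counts:
  node 3: 1 child(ren)
  node 19: 2 child(ren)
  node 4: 0 child(ren)
  node 44: 1 child(ren)
  node 25: 1 child(ren)
  node 20: 0 child(ren)
Matching nodes: [4, 20]
Count of leaf nodes: 2


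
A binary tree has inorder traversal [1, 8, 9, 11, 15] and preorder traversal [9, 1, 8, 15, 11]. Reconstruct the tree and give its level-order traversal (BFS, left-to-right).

Inorder:  [1, 8, 9, 11, 15]
Preorder: [9, 1, 8, 15, 11]
Algorithm: preorder visits root first, so consume preorder in order;
for each root, split the current inorder slice at that value into
left-subtree inorder and right-subtree inorder, then recurse.
Recursive splits:
  root=9; inorder splits into left=[1, 8], right=[11, 15]
  root=1; inorder splits into left=[], right=[8]
  root=8; inorder splits into left=[], right=[]
  root=15; inorder splits into left=[11], right=[]
  root=11; inorder splits into left=[], right=[]
Reconstructed level-order: [9, 1, 15, 8, 11]


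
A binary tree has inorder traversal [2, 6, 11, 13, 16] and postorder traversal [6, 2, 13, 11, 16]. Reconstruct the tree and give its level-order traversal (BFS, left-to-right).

Inorder:   [2, 6, 11, 13, 16]
Postorder: [6, 2, 13, 11, 16]
Algorithm: postorder visits root last, so walk postorder right-to-left;
each value is the root of the current inorder slice — split it at that
value, recurse on the right subtree first, then the left.
Recursive splits:
  root=16; inorder splits into left=[2, 6, 11, 13], right=[]
  root=11; inorder splits into left=[2, 6], right=[13]
  root=13; inorder splits into left=[], right=[]
  root=2; inorder splits into left=[], right=[6]
  root=6; inorder splits into left=[], right=[]
Reconstructed level-order: [16, 11, 2, 13, 6]


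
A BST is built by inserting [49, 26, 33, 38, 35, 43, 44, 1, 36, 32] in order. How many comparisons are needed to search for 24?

Search path for 24: 49 -> 26 -> 1
Found: False
Comparisons: 3


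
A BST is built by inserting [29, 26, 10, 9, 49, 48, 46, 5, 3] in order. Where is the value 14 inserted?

Starting tree (level order): [29, 26, 49, 10, None, 48, None, 9, None, 46, None, 5, None, None, None, 3]
Insertion path: 29 -> 26 -> 10
Result: insert 14 as right child of 10
Final tree (level order): [29, 26, 49, 10, None, 48, None, 9, 14, 46, None, 5, None, None, None, None, None, 3]


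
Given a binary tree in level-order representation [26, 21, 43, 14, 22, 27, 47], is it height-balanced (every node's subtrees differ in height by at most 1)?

Tree (level-order array): [26, 21, 43, 14, 22, 27, 47]
Definition: a tree is height-balanced if, at every node, |h(left) - h(right)| <= 1 (empty subtree has height -1).
Bottom-up per-node check:
  node 14: h_left=-1, h_right=-1, diff=0 [OK], height=0
  node 22: h_left=-1, h_right=-1, diff=0 [OK], height=0
  node 21: h_left=0, h_right=0, diff=0 [OK], height=1
  node 27: h_left=-1, h_right=-1, diff=0 [OK], height=0
  node 47: h_left=-1, h_right=-1, diff=0 [OK], height=0
  node 43: h_left=0, h_right=0, diff=0 [OK], height=1
  node 26: h_left=1, h_right=1, diff=0 [OK], height=2
All nodes satisfy the balance condition.
Result: Balanced


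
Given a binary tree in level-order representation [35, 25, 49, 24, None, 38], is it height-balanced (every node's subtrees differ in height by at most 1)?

Tree (level-order array): [35, 25, 49, 24, None, 38]
Definition: a tree is height-balanced if, at every node, |h(left) - h(right)| <= 1 (empty subtree has height -1).
Bottom-up per-node check:
  node 24: h_left=-1, h_right=-1, diff=0 [OK], height=0
  node 25: h_left=0, h_right=-1, diff=1 [OK], height=1
  node 38: h_left=-1, h_right=-1, diff=0 [OK], height=0
  node 49: h_left=0, h_right=-1, diff=1 [OK], height=1
  node 35: h_left=1, h_right=1, diff=0 [OK], height=2
All nodes satisfy the balance condition.
Result: Balanced


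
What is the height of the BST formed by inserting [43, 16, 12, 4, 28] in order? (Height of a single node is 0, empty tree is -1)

Insertion order: [43, 16, 12, 4, 28]
Tree (level-order array): [43, 16, None, 12, 28, 4]
Compute height bottom-up (empty subtree = -1):
  height(4) = 1 + max(-1, -1) = 0
  height(12) = 1 + max(0, -1) = 1
  height(28) = 1 + max(-1, -1) = 0
  height(16) = 1 + max(1, 0) = 2
  height(43) = 1 + max(2, -1) = 3
Height = 3


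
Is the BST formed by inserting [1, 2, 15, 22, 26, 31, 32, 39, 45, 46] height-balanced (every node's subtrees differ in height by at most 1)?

Tree (level-order array): [1, None, 2, None, 15, None, 22, None, 26, None, 31, None, 32, None, 39, None, 45, None, 46]
Definition: a tree is height-balanced if, at every node, |h(left) - h(right)| <= 1 (empty subtree has height -1).
Bottom-up per-node check:
  node 46: h_left=-1, h_right=-1, diff=0 [OK], height=0
  node 45: h_left=-1, h_right=0, diff=1 [OK], height=1
  node 39: h_left=-1, h_right=1, diff=2 [FAIL (|-1-1|=2 > 1)], height=2
  node 32: h_left=-1, h_right=2, diff=3 [FAIL (|-1-2|=3 > 1)], height=3
  node 31: h_left=-1, h_right=3, diff=4 [FAIL (|-1-3|=4 > 1)], height=4
  node 26: h_left=-1, h_right=4, diff=5 [FAIL (|-1-4|=5 > 1)], height=5
  node 22: h_left=-1, h_right=5, diff=6 [FAIL (|-1-5|=6 > 1)], height=6
  node 15: h_left=-1, h_right=6, diff=7 [FAIL (|-1-6|=7 > 1)], height=7
  node 2: h_left=-1, h_right=7, diff=8 [FAIL (|-1-7|=8 > 1)], height=8
  node 1: h_left=-1, h_right=8, diff=9 [FAIL (|-1-8|=9 > 1)], height=9
Node 39 violates the condition: |-1 - 1| = 2 > 1.
Result: Not balanced


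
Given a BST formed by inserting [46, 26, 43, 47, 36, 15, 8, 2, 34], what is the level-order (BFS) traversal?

Tree insertion order: [46, 26, 43, 47, 36, 15, 8, 2, 34]
Tree (level-order array): [46, 26, 47, 15, 43, None, None, 8, None, 36, None, 2, None, 34]
BFS from the root, enqueuing left then right child of each popped node:
  queue [46] -> pop 46, enqueue [26, 47], visited so far: [46]
  queue [26, 47] -> pop 26, enqueue [15, 43], visited so far: [46, 26]
  queue [47, 15, 43] -> pop 47, enqueue [none], visited so far: [46, 26, 47]
  queue [15, 43] -> pop 15, enqueue [8], visited so far: [46, 26, 47, 15]
  queue [43, 8] -> pop 43, enqueue [36], visited so far: [46, 26, 47, 15, 43]
  queue [8, 36] -> pop 8, enqueue [2], visited so far: [46, 26, 47, 15, 43, 8]
  queue [36, 2] -> pop 36, enqueue [34], visited so far: [46, 26, 47, 15, 43, 8, 36]
  queue [2, 34] -> pop 2, enqueue [none], visited so far: [46, 26, 47, 15, 43, 8, 36, 2]
  queue [34] -> pop 34, enqueue [none], visited so far: [46, 26, 47, 15, 43, 8, 36, 2, 34]
Result: [46, 26, 47, 15, 43, 8, 36, 2, 34]


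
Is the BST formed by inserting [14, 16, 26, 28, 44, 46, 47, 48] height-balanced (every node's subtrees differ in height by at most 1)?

Tree (level-order array): [14, None, 16, None, 26, None, 28, None, 44, None, 46, None, 47, None, 48]
Definition: a tree is height-balanced if, at every node, |h(left) - h(right)| <= 1 (empty subtree has height -1).
Bottom-up per-node check:
  node 48: h_left=-1, h_right=-1, diff=0 [OK], height=0
  node 47: h_left=-1, h_right=0, diff=1 [OK], height=1
  node 46: h_left=-1, h_right=1, diff=2 [FAIL (|-1-1|=2 > 1)], height=2
  node 44: h_left=-1, h_right=2, diff=3 [FAIL (|-1-2|=3 > 1)], height=3
  node 28: h_left=-1, h_right=3, diff=4 [FAIL (|-1-3|=4 > 1)], height=4
  node 26: h_left=-1, h_right=4, diff=5 [FAIL (|-1-4|=5 > 1)], height=5
  node 16: h_left=-1, h_right=5, diff=6 [FAIL (|-1-5|=6 > 1)], height=6
  node 14: h_left=-1, h_right=6, diff=7 [FAIL (|-1-6|=7 > 1)], height=7
Node 46 violates the condition: |-1 - 1| = 2 > 1.
Result: Not balanced


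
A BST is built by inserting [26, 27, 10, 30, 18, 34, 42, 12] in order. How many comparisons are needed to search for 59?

Search path for 59: 26 -> 27 -> 30 -> 34 -> 42
Found: False
Comparisons: 5


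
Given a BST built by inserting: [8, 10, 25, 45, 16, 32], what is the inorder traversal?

Tree insertion order: [8, 10, 25, 45, 16, 32]
Tree (level-order array): [8, None, 10, None, 25, 16, 45, None, None, 32]
Inorder traversal: [8, 10, 16, 25, 32, 45]


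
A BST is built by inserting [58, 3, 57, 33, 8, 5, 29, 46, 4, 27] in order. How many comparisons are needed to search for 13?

Search path for 13: 58 -> 3 -> 57 -> 33 -> 8 -> 29 -> 27
Found: False
Comparisons: 7


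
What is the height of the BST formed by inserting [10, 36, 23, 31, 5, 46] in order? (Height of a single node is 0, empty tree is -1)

Insertion order: [10, 36, 23, 31, 5, 46]
Tree (level-order array): [10, 5, 36, None, None, 23, 46, None, 31]
Compute height bottom-up (empty subtree = -1):
  height(5) = 1 + max(-1, -1) = 0
  height(31) = 1 + max(-1, -1) = 0
  height(23) = 1 + max(-1, 0) = 1
  height(46) = 1 + max(-1, -1) = 0
  height(36) = 1 + max(1, 0) = 2
  height(10) = 1 + max(0, 2) = 3
Height = 3


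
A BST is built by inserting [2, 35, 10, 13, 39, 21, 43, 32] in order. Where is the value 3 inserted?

Starting tree (level order): [2, None, 35, 10, 39, None, 13, None, 43, None, 21, None, None, None, 32]
Insertion path: 2 -> 35 -> 10
Result: insert 3 as left child of 10
Final tree (level order): [2, None, 35, 10, 39, 3, 13, None, 43, None, None, None, 21, None, None, None, 32]


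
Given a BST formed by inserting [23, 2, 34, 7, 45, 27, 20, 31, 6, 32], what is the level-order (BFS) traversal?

Tree insertion order: [23, 2, 34, 7, 45, 27, 20, 31, 6, 32]
Tree (level-order array): [23, 2, 34, None, 7, 27, 45, 6, 20, None, 31, None, None, None, None, None, None, None, 32]
BFS from the root, enqueuing left then right child of each popped node:
  queue [23] -> pop 23, enqueue [2, 34], visited so far: [23]
  queue [2, 34] -> pop 2, enqueue [7], visited so far: [23, 2]
  queue [34, 7] -> pop 34, enqueue [27, 45], visited so far: [23, 2, 34]
  queue [7, 27, 45] -> pop 7, enqueue [6, 20], visited so far: [23, 2, 34, 7]
  queue [27, 45, 6, 20] -> pop 27, enqueue [31], visited so far: [23, 2, 34, 7, 27]
  queue [45, 6, 20, 31] -> pop 45, enqueue [none], visited so far: [23, 2, 34, 7, 27, 45]
  queue [6, 20, 31] -> pop 6, enqueue [none], visited so far: [23, 2, 34, 7, 27, 45, 6]
  queue [20, 31] -> pop 20, enqueue [none], visited so far: [23, 2, 34, 7, 27, 45, 6, 20]
  queue [31] -> pop 31, enqueue [32], visited so far: [23, 2, 34, 7, 27, 45, 6, 20, 31]
  queue [32] -> pop 32, enqueue [none], visited so far: [23, 2, 34, 7, 27, 45, 6, 20, 31, 32]
Result: [23, 2, 34, 7, 27, 45, 6, 20, 31, 32]


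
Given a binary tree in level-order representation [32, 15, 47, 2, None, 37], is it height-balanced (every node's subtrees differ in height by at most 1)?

Tree (level-order array): [32, 15, 47, 2, None, 37]
Definition: a tree is height-balanced if, at every node, |h(left) - h(right)| <= 1 (empty subtree has height -1).
Bottom-up per-node check:
  node 2: h_left=-1, h_right=-1, diff=0 [OK], height=0
  node 15: h_left=0, h_right=-1, diff=1 [OK], height=1
  node 37: h_left=-1, h_right=-1, diff=0 [OK], height=0
  node 47: h_left=0, h_right=-1, diff=1 [OK], height=1
  node 32: h_left=1, h_right=1, diff=0 [OK], height=2
All nodes satisfy the balance condition.
Result: Balanced


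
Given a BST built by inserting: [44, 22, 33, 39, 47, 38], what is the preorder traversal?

Tree insertion order: [44, 22, 33, 39, 47, 38]
Tree (level-order array): [44, 22, 47, None, 33, None, None, None, 39, 38]
Preorder traversal: [44, 22, 33, 39, 38, 47]


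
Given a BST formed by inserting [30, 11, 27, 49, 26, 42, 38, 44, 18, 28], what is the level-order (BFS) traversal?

Tree insertion order: [30, 11, 27, 49, 26, 42, 38, 44, 18, 28]
Tree (level-order array): [30, 11, 49, None, 27, 42, None, 26, 28, 38, 44, 18]
BFS from the root, enqueuing left then right child of each popped node:
  queue [30] -> pop 30, enqueue [11, 49], visited so far: [30]
  queue [11, 49] -> pop 11, enqueue [27], visited so far: [30, 11]
  queue [49, 27] -> pop 49, enqueue [42], visited so far: [30, 11, 49]
  queue [27, 42] -> pop 27, enqueue [26, 28], visited so far: [30, 11, 49, 27]
  queue [42, 26, 28] -> pop 42, enqueue [38, 44], visited so far: [30, 11, 49, 27, 42]
  queue [26, 28, 38, 44] -> pop 26, enqueue [18], visited so far: [30, 11, 49, 27, 42, 26]
  queue [28, 38, 44, 18] -> pop 28, enqueue [none], visited so far: [30, 11, 49, 27, 42, 26, 28]
  queue [38, 44, 18] -> pop 38, enqueue [none], visited so far: [30, 11, 49, 27, 42, 26, 28, 38]
  queue [44, 18] -> pop 44, enqueue [none], visited so far: [30, 11, 49, 27, 42, 26, 28, 38, 44]
  queue [18] -> pop 18, enqueue [none], visited so far: [30, 11, 49, 27, 42, 26, 28, 38, 44, 18]
Result: [30, 11, 49, 27, 42, 26, 28, 38, 44, 18]


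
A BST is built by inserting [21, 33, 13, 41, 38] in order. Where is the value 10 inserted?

Starting tree (level order): [21, 13, 33, None, None, None, 41, 38]
Insertion path: 21 -> 13
Result: insert 10 as left child of 13
Final tree (level order): [21, 13, 33, 10, None, None, 41, None, None, 38]


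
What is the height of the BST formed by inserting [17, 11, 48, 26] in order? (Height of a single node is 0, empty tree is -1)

Insertion order: [17, 11, 48, 26]
Tree (level-order array): [17, 11, 48, None, None, 26]
Compute height bottom-up (empty subtree = -1):
  height(11) = 1 + max(-1, -1) = 0
  height(26) = 1 + max(-1, -1) = 0
  height(48) = 1 + max(0, -1) = 1
  height(17) = 1 + max(0, 1) = 2
Height = 2


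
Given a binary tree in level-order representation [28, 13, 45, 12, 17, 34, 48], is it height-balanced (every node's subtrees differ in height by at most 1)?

Tree (level-order array): [28, 13, 45, 12, 17, 34, 48]
Definition: a tree is height-balanced if, at every node, |h(left) - h(right)| <= 1 (empty subtree has height -1).
Bottom-up per-node check:
  node 12: h_left=-1, h_right=-1, diff=0 [OK], height=0
  node 17: h_left=-1, h_right=-1, diff=0 [OK], height=0
  node 13: h_left=0, h_right=0, diff=0 [OK], height=1
  node 34: h_left=-1, h_right=-1, diff=0 [OK], height=0
  node 48: h_left=-1, h_right=-1, diff=0 [OK], height=0
  node 45: h_left=0, h_right=0, diff=0 [OK], height=1
  node 28: h_left=1, h_right=1, diff=0 [OK], height=2
All nodes satisfy the balance condition.
Result: Balanced


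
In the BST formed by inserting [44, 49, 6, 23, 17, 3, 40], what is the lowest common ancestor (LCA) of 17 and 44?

Tree insertion order: [44, 49, 6, 23, 17, 3, 40]
Tree (level-order array): [44, 6, 49, 3, 23, None, None, None, None, 17, 40]
In a BST, the LCA of p=17, q=44 is the first node v on the
root-to-leaf path with p <= v <= q (go left if both < v, right if both > v).
Walk from root:
  at 44: 17 <= 44 <= 44, this is the LCA
LCA = 44


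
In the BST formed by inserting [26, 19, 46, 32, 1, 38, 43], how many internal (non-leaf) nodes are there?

Tree built from: [26, 19, 46, 32, 1, 38, 43]
Tree (level-order array): [26, 19, 46, 1, None, 32, None, None, None, None, 38, None, 43]
Rule: An internal node has at least one child.
Per-node child counts:
  node 26: 2 child(ren)
  node 19: 1 child(ren)
  node 1: 0 child(ren)
  node 46: 1 child(ren)
  node 32: 1 child(ren)
  node 38: 1 child(ren)
  node 43: 0 child(ren)
Matching nodes: [26, 19, 46, 32, 38]
Count of internal (non-leaf) nodes: 5
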